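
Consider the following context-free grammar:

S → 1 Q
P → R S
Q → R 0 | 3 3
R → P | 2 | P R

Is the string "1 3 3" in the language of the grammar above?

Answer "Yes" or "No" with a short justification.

Yes - a valid derivation exists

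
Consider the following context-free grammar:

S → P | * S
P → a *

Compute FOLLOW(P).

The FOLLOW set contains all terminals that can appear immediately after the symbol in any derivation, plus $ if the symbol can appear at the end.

We compute FOLLOW(P) using the standard algorithm.
FOLLOW(S) starts with {$}.
FIRST(P) = {a}
FIRST(S) = {*, a}
FOLLOW(P) = {$}
FOLLOW(S) = {$}
Therefore, FOLLOW(P) = {$}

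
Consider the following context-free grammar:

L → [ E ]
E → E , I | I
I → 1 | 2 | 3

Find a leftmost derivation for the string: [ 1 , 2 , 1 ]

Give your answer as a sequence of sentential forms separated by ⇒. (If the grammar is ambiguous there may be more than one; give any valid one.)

L ⇒ [ E ] ⇒ [ E , I ] ⇒ [ E , I , I ] ⇒ [ I , I , I ] ⇒ [ 1 , I , I ] ⇒ [ 1 , 2 , I ] ⇒ [ 1 , 2 , 1 ]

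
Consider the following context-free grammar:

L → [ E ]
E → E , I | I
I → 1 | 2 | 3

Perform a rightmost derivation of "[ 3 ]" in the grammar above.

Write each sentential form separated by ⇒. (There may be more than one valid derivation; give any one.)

L ⇒ [ E ] ⇒ [ I ] ⇒ [ 3 ]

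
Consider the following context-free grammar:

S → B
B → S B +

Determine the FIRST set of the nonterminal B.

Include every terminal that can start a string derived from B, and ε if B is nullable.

We compute FIRST(B) using the standard algorithm.
FIRST(B) = {}
FIRST(S) = {}
Therefore, FIRST(B) = {}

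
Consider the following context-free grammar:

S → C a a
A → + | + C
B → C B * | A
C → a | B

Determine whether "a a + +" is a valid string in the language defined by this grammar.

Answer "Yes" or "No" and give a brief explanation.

No - no valid derivation exists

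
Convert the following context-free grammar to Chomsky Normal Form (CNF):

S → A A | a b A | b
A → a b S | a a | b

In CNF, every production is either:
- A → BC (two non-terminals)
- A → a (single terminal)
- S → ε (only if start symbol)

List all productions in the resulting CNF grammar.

TA → a; TB → b; S → b; A → b; S → A A; S → TA X0; X0 → TB A; A → TA X1; X1 → TB S; A → TA TA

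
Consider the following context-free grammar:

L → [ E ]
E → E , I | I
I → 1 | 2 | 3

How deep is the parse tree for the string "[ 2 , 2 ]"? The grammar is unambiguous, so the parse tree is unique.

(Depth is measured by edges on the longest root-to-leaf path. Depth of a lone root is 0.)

4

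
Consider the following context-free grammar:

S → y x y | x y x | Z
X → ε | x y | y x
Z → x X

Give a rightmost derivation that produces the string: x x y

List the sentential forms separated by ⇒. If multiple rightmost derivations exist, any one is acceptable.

S ⇒ Z ⇒ x X ⇒ x x y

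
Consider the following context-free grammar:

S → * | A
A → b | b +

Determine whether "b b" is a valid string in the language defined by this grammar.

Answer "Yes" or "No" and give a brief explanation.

No - no valid derivation exists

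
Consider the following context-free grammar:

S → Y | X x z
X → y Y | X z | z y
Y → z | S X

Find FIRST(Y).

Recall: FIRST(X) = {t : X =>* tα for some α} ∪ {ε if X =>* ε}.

We compute FIRST(Y) using the standard algorithm.
FIRST(S) = {y, z}
FIRST(X) = {y, z}
FIRST(Y) = {y, z}
Therefore, FIRST(Y) = {y, z}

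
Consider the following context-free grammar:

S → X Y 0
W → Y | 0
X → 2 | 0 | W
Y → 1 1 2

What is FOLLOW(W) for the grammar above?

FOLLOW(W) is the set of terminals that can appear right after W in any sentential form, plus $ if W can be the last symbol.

We compute FOLLOW(W) using the standard algorithm.
FOLLOW(S) starts with {$}.
FIRST(S) = {0, 1, 2}
FIRST(W) = {0, 1}
FIRST(X) = {0, 1, 2}
FIRST(Y) = {1}
FOLLOW(S) = {$}
FOLLOW(W) = {1}
FOLLOW(X) = {1}
FOLLOW(Y) = {0, 1}
Therefore, FOLLOW(W) = {1}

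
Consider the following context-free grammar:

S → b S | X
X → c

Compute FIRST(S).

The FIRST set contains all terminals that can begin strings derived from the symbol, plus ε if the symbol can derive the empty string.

We compute FIRST(S) using the standard algorithm.
FIRST(S) = {b, c}
FIRST(X) = {c}
Therefore, FIRST(S) = {b, c}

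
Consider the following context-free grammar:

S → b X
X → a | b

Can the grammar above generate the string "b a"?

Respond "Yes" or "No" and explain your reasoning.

Yes - a valid derivation exists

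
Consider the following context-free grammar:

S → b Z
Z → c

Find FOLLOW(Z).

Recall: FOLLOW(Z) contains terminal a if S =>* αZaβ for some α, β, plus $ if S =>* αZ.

We compute FOLLOW(Z) using the standard algorithm.
FOLLOW(S) starts with {$}.
FIRST(S) = {b}
FIRST(Z) = {c}
FOLLOW(S) = {$}
FOLLOW(Z) = {$}
Therefore, FOLLOW(Z) = {$}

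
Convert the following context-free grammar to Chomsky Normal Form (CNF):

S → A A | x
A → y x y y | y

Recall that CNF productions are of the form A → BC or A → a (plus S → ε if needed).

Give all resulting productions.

S → x; TY → y; TX → x; A → y; S → A A; A → TY X0; X0 → TX X1; X1 → TY TY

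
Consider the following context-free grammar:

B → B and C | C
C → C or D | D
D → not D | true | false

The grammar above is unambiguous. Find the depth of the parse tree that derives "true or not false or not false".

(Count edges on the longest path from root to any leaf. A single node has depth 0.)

5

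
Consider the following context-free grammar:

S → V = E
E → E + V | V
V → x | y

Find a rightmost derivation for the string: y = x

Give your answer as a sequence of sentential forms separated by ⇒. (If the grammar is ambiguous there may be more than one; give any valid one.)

S ⇒ V = E ⇒ V = V ⇒ V = x ⇒ y = x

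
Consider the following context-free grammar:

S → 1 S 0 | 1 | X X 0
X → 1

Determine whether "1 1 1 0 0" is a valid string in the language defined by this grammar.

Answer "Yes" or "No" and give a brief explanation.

Yes - a valid derivation exists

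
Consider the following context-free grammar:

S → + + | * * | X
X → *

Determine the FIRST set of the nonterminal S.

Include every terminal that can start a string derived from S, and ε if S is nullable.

We compute FIRST(S) using the standard algorithm.
FIRST(S) = {*, +}
FIRST(X) = {*}
Therefore, FIRST(S) = {*, +}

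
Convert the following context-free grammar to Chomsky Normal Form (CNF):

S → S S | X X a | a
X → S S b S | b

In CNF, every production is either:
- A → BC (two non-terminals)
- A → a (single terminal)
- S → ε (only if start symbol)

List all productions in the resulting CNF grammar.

TA → a; S → a; TB → b; X → b; S → S S; S → X X0; X0 → X TA; X → S X1; X1 → S X2; X2 → TB S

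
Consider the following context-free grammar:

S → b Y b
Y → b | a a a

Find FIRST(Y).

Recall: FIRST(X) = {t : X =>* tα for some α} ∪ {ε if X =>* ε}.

We compute FIRST(Y) using the standard algorithm.
FIRST(S) = {b}
FIRST(Y) = {a, b}
Therefore, FIRST(Y) = {a, b}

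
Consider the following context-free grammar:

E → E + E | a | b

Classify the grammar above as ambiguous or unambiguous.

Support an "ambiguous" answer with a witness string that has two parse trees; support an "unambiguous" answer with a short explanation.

Ambiguous - the string 'b + a + a + a + a + a' has two distinct parse trees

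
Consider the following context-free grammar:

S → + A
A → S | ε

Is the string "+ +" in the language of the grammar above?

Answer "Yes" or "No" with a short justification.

Yes - a valid derivation exists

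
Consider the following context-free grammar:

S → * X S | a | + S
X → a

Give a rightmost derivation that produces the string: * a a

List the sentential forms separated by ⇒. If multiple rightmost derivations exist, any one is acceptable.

S ⇒ * X S ⇒ * X a ⇒ * a a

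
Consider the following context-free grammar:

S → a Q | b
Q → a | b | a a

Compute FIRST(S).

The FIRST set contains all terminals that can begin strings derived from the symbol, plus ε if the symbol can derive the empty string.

We compute FIRST(S) using the standard algorithm.
FIRST(Q) = {a, b}
FIRST(S) = {a, b}
Therefore, FIRST(S) = {a, b}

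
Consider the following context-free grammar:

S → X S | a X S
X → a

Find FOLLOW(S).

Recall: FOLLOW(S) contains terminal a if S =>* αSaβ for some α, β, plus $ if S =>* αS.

We compute FOLLOW(S) using the standard algorithm.
FOLLOW(S) starts with {$}.
FIRST(S) = {a}
FIRST(X) = {a}
FOLLOW(S) = {$}
FOLLOW(X) = {a}
Therefore, FOLLOW(S) = {$}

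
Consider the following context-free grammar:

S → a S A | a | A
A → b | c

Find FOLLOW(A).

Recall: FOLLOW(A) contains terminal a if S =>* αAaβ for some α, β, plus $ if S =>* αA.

We compute FOLLOW(A) using the standard algorithm.
FOLLOW(S) starts with {$}.
FIRST(A) = {b, c}
FIRST(S) = {a, b, c}
FOLLOW(A) = {$, b, c}
FOLLOW(S) = {$, b, c}
Therefore, FOLLOW(A) = {$, b, c}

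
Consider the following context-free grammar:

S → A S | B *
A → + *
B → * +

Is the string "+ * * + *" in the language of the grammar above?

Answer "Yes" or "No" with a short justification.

Yes - a valid derivation exists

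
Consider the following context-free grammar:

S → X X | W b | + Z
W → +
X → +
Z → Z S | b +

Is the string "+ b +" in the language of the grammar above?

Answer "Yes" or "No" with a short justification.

Yes - a valid derivation exists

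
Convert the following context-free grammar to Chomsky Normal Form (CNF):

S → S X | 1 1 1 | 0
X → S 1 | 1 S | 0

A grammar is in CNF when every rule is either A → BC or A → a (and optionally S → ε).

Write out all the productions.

T1 → 1; S → 0; X → 0; S → S X; S → T1 X0; X0 → T1 T1; X → S T1; X → T1 S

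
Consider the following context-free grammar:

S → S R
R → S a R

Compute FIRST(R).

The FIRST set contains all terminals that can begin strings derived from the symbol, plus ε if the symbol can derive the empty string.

We compute FIRST(R) using the standard algorithm.
FIRST(R) = {}
FIRST(S) = {}
Therefore, FIRST(R) = {}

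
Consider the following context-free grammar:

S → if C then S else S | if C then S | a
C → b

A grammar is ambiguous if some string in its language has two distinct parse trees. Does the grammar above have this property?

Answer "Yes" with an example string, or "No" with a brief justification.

Yes - the string 'if b then if b then a else a' has two distinct parse trees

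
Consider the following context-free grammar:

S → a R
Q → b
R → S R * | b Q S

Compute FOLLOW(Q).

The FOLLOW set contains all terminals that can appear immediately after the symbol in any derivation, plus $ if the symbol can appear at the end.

We compute FOLLOW(Q) using the standard algorithm.
FOLLOW(S) starts with {$}.
FIRST(Q) = {b}
FIRST(R) = {a, b}
FIRST(S) = {a}
FOLLOW(Q) = {a}
FOLLOW(R) = {$, *, a, b}
FOLLOW(S) = {$, *, a, b}
Therefore, FOLLOW(Q) = {a}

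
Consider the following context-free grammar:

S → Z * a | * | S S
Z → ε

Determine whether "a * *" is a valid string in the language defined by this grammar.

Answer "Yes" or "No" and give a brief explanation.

No - no valid derivation exists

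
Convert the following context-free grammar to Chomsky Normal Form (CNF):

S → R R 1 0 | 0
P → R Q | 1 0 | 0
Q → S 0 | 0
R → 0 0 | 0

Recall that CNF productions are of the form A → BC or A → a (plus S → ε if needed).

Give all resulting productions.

T1 → 1; T0 → 0; S → 0; P → 0; Q → 0; R → 0; S → R X0; X0 → R X1; X1 → T1 T0; P → R Q; P → T1 T0; Q → S T0; R → T0 T0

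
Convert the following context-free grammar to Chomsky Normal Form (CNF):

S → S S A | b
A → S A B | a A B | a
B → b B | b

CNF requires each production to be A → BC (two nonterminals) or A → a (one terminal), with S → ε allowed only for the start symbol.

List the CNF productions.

S → b; TA → a; A → a; TB → b; B → b; S → S X0; X0 → S A; A → S X1; X1 → A B; A → TA X2; X2 → A B; B → TB B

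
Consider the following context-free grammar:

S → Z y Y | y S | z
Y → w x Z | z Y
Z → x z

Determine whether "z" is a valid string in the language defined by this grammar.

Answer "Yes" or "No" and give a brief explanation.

Yes - a valid derivation exists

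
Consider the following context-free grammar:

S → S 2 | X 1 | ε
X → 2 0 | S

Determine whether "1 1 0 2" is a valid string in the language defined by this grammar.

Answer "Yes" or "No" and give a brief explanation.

No - no valid derivation exists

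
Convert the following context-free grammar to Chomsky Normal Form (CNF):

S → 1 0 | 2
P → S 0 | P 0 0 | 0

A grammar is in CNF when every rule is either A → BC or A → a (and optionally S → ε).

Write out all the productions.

T1 → 1; T0 → 0; S → 2; P → 0; S → T1 T0; P → S T0; P → P X0; X0 → T0 T0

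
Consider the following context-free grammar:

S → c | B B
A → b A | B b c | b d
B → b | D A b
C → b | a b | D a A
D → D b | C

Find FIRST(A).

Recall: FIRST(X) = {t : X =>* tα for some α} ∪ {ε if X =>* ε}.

We compute FIRST(A) using the standard algorithm.
FIRST(A) = {a, b}
FIRST(B) = {a, b}
FIRST(C) = {a, b}
FIRST(D) = {a, b}
FIRST(S) = {a, b, c}
Therefore, FIRST(A) = {a, b}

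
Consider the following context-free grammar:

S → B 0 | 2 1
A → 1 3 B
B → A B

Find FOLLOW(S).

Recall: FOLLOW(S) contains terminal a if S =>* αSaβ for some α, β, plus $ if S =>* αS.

We compute FOLLOW(S) using the standard algorithm.
FOLLOW(S) starts with {$}.
FIRST(A) = {1}
FIRST(B) = {1}
FIRST(S) = {1, 2}
FOLLOW(A) = {1}
FOLLOW(B) = {0, 1}
FOLLOW(S) = {$}
Therefore, FOLLOW(S) = {$}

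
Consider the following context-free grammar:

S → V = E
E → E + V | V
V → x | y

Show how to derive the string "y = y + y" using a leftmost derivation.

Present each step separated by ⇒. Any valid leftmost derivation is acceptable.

S ⇒ V = E ⇒ y = E ⇒ y = E + V ⇒ y = V + V ⇒ y = y + V ⇒ y = y + y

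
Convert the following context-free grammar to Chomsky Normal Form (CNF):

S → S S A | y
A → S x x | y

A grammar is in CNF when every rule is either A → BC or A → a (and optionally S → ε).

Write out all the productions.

S → y; TX → x; A → y; S → S X0; X0 → S A; A → S X1; X1 → TX TX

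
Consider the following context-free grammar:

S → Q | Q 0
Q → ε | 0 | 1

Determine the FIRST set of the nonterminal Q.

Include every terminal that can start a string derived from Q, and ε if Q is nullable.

We compute FIRST(Q) using the standard algorithm.
FIRST(Q) = {0, 1, ε}
FIRST(S) = {0, 1, ε}
Therefore, FIRST(Q) = {0, 1, ε}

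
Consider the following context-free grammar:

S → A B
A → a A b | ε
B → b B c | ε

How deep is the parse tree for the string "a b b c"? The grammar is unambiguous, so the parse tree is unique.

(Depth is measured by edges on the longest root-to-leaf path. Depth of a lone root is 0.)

3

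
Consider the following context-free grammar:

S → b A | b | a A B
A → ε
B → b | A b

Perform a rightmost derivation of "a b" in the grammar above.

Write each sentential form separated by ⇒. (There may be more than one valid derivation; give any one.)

S ⇒ a A B ⇒ a A b ⇒ a b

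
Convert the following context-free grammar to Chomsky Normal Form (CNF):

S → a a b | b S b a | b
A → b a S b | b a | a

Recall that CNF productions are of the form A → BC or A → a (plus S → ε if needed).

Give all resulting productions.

TA → a; TB → b; S → b; A → a; S → TA X0; X0 → TA TB; S → TB X1; X1 → S X2; X2 → TB TA; A → TB X3; X3 → TA X4; X4 → S TB; A → TB TA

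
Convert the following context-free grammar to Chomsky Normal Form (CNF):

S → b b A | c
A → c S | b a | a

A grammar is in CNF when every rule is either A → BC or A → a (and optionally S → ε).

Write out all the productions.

TB → b; S → c; TC → c; TA → a; A → a; S → TB X0; X0 → TB A; A → TC S; A → TB TA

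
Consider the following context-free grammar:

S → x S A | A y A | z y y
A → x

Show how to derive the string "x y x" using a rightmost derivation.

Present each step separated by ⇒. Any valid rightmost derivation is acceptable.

S ⇒ A y A ⇒ A y x ⇒ x y x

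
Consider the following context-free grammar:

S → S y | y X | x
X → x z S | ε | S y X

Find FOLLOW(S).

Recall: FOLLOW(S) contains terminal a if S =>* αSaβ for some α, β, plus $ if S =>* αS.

We compute FOLLOW(S) using the standard algorithm.
FOLLOW(S) starts with {$}.
FIRST(S) = {x, y}
FIRST(X) = {x, y, ε}
FOLLOW(S) = {$, y}
FOLLOW(X) = {$, y}
Therefore, FOLLOW(S) = {$, y}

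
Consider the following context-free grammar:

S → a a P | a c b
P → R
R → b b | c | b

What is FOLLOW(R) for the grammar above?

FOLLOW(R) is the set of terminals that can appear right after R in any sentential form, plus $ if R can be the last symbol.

We compute FOLLOW(R) using the standard algorithm.
FOLLOW(S) starts with {$}.
FIRST(P) = {b, c}
FIRST(R) = {b, c}
FIRST(S) = {a}
FOLLOW(P) = {$}
FOLLOW(R) = {$}
FOLLOW(S) = {$}
Therefore, FOLLOW(R) = {$}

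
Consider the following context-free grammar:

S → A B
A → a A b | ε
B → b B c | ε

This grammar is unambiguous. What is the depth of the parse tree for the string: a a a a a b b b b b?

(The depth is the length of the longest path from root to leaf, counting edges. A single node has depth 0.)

7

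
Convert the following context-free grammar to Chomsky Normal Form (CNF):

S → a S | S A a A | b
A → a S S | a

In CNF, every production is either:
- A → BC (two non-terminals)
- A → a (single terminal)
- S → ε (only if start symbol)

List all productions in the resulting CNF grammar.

TA → a; S → b; A → a; S → TA S; S → S X0; X0 → A X1; X1 → TA A; A → TA X2; X2 → S S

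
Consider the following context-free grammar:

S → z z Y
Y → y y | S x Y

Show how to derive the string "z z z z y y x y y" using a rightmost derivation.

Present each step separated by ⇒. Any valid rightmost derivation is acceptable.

S ⇒ z z Y ⇒ z z S x Y ⇒ z z S x y y ⇒ z z z z Y x y y ⇒ z z z z y y x y y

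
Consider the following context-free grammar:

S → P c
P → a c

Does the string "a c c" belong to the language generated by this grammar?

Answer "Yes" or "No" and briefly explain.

Yes - a valid derivation exists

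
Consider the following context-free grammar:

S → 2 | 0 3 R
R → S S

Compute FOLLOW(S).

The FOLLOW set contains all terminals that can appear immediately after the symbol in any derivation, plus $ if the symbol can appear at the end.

We compute FOLLOW(S) using the standard algorithm.
FOLLOW(S) starts with {$}.
FIRST(R) = {0, 2}
FIRST(S) = {0, 2}
FOLLOW(R) = {$, 0, 2}
FOLLOW(S) = {$, 0, 2}
Therefore, FOLLOW(S) = {$, 0, 2}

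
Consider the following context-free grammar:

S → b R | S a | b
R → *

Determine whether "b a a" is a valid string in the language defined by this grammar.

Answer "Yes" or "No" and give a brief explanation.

Yes - a valid derivation exists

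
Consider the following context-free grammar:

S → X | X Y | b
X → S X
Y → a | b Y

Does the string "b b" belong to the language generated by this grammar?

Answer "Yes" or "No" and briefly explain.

No - no valid derivation exists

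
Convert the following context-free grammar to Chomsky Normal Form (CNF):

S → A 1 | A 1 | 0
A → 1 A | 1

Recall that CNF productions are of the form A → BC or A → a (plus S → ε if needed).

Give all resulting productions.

T1 → 1; S → 0; A → 1; S → A T1; S → A T1; A → T1 A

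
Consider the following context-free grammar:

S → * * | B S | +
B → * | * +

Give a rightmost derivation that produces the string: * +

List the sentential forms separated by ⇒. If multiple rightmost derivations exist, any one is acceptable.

S ⇒ B S ⇒ B + ⇒ * +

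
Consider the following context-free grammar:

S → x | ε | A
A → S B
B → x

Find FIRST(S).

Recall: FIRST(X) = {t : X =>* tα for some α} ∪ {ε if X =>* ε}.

We compute FIRST(S) using the standard algorithm.
FIRST(A) = {x}
FIRST(B) = {x}
FIRST(S) = {x, ε}
Therefore, FIRST(S) = {x, ε}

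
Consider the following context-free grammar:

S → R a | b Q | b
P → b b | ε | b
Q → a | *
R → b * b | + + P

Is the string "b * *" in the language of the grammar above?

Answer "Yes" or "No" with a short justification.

No - no valid derivation exists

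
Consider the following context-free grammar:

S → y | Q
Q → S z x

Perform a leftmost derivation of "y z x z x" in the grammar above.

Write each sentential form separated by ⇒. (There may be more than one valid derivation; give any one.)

S ⇒ Q ⇒ S z x ⇒ Q z x ⇒ S z x z x ⇒ y z x z x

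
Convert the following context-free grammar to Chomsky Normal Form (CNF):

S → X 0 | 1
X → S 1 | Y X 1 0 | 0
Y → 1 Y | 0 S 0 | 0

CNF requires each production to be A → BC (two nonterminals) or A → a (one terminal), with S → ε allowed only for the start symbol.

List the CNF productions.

T0 → 0; S → 1; T1 → 1; X → 0; Y → 0; S → X T0; X → S T1; X → Y X0; X0 → X X1; X1 → T1 T0; Y → T1 Y; Y → T0 X2; X2 → S T0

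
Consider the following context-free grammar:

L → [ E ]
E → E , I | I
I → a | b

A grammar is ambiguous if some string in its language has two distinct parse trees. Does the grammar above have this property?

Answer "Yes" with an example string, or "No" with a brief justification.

No - the grammar is unambiguous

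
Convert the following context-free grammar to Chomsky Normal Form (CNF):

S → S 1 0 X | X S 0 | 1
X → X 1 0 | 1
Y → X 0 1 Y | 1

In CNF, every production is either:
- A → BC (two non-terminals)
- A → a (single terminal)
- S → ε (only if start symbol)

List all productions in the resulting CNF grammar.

T1 → 1; T0 → 0; S → 1; X → 1; Y → 1; S → S X0; X0 → T1 X1; X1 → T0 X; S → X X2; X2 → S T0; X → X X3; X3 → T1 T0; Y → X X4; X4 → T0 X5; X5 → T1 Y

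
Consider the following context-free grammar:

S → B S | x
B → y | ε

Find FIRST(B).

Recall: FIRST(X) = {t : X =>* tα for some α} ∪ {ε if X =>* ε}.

We compute FIRST(B) using the standard algorithm.
FIRST(B) = {y, ε}
FIRST(S) = {x, y}
Therefore, FIRST(B) = {y, ε}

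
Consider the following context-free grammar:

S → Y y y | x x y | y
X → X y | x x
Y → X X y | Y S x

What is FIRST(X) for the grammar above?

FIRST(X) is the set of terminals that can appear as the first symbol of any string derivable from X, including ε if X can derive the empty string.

We compute FIRST(X) using the standard algorithm.
FIRST(S) = {x, y}
FIRST(X) = {x}
FIRST(Y) = {x}
Therefore, FIRST(X) = {x}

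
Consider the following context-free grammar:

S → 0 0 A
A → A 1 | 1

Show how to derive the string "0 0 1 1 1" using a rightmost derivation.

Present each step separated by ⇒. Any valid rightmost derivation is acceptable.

S ⇒ 0 0 A ⇒ 0 0 A 1 ⇒ 0 0 A 1 1 ⇒ 0 0 1 1 1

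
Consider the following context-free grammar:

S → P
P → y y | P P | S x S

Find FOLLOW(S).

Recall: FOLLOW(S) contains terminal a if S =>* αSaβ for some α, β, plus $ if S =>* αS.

We compute FOLLOW(S) using the standard algorithm.
FOLLOW(S) starts with {$}.
FIRST(P) = {y}
FIRST(S) = {y}
FOLLOW(P) = {$, x, y}
FOLLOW(S) = {$, x, y}
Therefore, FOLLOW(S) = {$, x, y}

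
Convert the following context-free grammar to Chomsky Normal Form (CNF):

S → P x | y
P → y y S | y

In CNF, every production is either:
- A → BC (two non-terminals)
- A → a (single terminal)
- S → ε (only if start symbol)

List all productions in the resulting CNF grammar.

TX → x; S → y; TY → y; P → y; S → P TX; P → TY X0; X0 → TY S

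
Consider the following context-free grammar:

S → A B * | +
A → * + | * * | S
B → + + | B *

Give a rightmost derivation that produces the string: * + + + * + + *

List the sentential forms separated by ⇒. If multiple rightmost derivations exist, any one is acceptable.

S ⇒ A B * ⇒ A + + * ⇒ S + + * ⇒ A B * + + * ⇒ A + + * + + * ⇒ * + + + * + + *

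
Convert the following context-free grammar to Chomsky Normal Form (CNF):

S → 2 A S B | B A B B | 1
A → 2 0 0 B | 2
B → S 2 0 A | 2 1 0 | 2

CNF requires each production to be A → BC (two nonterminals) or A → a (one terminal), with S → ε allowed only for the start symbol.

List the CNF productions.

T2 → 2; S → 1; T0 → 0; A → 2; T1 → 1; B → 2; S → T2 X0; X0 → A X1; X1 → S B; S → B X2; X2 → A X3; X3 → B B; A → T2 X4; X4 → T0 X5; X5 → T0 B; B → S X6; X6 → T2 X7; X7 → T0 A; B → T2 X8; X8 → T1 T0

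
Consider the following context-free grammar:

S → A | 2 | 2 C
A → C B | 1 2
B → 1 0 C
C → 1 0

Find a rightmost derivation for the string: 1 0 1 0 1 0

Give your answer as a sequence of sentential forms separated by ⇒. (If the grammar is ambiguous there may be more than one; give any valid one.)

S ⇒ A ⇒ C B ⇒ C 1 0 C ⇒ C 1 0 1 0 ⇒ 1 0 1 0 1 0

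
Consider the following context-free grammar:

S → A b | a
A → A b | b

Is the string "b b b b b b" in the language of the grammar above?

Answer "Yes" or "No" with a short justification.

Yes - a valid derivation exists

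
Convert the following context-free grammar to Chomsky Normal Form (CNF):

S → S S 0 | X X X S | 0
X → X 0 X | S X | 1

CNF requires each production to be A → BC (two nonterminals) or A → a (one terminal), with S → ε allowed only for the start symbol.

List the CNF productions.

T0 → 0; S → 0; X → 1; S → S X0; X0 → S T0; S → X X1; X1 → X X2; X2 → X S; X → X X3; X3 → T0 X; X → S X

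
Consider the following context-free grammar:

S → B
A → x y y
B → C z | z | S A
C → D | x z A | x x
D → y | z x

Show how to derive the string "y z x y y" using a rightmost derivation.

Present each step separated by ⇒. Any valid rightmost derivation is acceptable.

S ⇒ B ⇒ S A ⇒ S x y y ⇒ B x y y ⇒ C z x y y ⇒ D z x y y ⇒ y z x y y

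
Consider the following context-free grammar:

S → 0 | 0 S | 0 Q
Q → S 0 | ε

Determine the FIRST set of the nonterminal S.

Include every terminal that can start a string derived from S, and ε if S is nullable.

We compute FIRST(S) using the standard algorithm.
FIRST(Q) = {0, ε}
FIRST(S) = {0}
Therefore, FIRST(S) = {0}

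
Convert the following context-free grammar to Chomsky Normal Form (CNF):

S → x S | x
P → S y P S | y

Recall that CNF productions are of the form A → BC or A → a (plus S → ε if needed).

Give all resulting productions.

TX → x; S → x; TY → y; P → y; S → TX S; P → S X0; X0 → TY X1; X1 → P S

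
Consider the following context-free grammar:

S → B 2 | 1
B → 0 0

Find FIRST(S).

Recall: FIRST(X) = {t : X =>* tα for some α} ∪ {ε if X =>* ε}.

We compute FIRST(S) using the standard algorithm.
FIRST(B) = {0}
FIRST(S) = {0, 1}
Therefore, FIRST(S) = {0, 1}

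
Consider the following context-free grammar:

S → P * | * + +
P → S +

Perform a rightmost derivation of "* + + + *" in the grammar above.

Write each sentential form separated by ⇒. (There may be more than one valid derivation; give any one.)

S ⇒ P * ⇒ S + * ⇒ * + + + *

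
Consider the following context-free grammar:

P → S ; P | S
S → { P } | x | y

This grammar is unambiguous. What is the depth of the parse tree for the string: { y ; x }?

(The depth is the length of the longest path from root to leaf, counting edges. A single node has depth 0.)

5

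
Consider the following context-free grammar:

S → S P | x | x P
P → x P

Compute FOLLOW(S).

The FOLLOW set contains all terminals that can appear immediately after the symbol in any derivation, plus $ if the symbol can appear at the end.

We compute FOLLOW(S) using the standard algorithm.
FOLLOW(S) starts with {$}.
FIRST(P) = {x}
FIRST(S) = {x}
FOLLOW(P) = {$, x}
FOLLOW(S) = {$, x}
Therefore, FOLLOW(S) = {$, x}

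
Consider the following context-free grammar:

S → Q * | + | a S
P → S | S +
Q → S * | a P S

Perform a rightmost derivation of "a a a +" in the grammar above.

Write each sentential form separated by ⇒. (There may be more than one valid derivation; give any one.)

S ⇒ a S ⇒ a a S ⇒ a a a S ⇒ a a a +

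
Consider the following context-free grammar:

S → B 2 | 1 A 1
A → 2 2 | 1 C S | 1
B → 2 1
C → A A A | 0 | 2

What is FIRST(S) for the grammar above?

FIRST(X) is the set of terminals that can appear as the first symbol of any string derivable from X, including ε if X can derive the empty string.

We compute FIRST(S) using the standard algorithm.
FIRST(A) = {1, 2}
FIRST(B) = {2}
FIRST(C) = {0, 1, 2}
FIRST(S) = {1, 2}
Therefore, FIRST(S) = {1, 2}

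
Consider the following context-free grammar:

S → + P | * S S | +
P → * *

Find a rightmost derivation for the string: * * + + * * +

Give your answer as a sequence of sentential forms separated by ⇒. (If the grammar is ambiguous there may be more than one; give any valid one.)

S ⇒ * S S ⇒ * S + ⇒ * * S S + ⇒ * * S + P + ⇒ * * S + * * + ⇒ * * + + * * +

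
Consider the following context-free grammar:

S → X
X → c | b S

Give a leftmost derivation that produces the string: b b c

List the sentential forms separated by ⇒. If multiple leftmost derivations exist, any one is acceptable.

S ⇒ X ⇒ b S ⇒ b X ⇒ b b S ⇒ b b X ⇒ b b c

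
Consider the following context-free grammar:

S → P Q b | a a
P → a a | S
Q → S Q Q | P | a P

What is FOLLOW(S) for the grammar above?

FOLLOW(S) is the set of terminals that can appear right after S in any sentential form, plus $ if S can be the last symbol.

We compute FOLLOW(S) using the standard algorithm.
FOLLOW(S) starts with {$}.
FIRST(P) = {a}
FIRST(Q) = {a}
FIRST(S) = {a}
FOLLOW(P) = {a, b}
FOLLOW(Q) = {a, b}
FOLLOW(S) = {$, a, b}
Therefore, FOLLOW(S) = {$, a, b}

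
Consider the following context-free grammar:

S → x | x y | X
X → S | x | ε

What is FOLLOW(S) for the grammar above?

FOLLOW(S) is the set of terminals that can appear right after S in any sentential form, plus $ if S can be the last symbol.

We compute FOLLOW(S) using the standard algorithm.
FOLLOW(S) starts with {$}.
FIRST(S) = {x, ε}
FIRST(X) = {x, ε}
FOLLOW(S) = {$}
FOLLOW(X) = {$}
Therefore, FOLLOW(S) = {$}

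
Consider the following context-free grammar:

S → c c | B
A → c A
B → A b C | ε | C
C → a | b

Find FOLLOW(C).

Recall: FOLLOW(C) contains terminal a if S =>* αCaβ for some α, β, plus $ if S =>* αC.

We compute FOLLOW(C) using the standard algorithm.
FOLLOW(S) starts with {$}.
FIRST(A) = {c}
FIRST(B) = {a, b, c, ε}
FIRST(C) = {a, b}
FIRST(S) = {a, b, c, ε}
FOLLOW(A) = {b}
FOLLOW(B) = {$}
FOLLOW(C) = {$}
FOLLOW(S) = {$}
Therefore, FOLLOW(C) = {$}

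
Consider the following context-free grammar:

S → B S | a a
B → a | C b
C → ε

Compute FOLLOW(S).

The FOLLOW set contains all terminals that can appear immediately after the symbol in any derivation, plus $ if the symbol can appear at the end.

We compute FOLLOW(S) using the standard algorithm.
FOLLOW(S) starts with {$}.
FIRST(B) = {a, b}
FIRST(C) = {ε}
FIRST(S) = {a, b}
FOLLOW(B) = {a, b}
FOLLOW(C) = {b}
FOLLOW(S) = {$}
Therefore, FOLLOW(S) = {$}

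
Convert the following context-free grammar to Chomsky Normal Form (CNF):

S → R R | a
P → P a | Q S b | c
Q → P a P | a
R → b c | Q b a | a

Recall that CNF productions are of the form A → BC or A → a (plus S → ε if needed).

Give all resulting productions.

S → a; TA → a; TB → b; P → c; Q → a; TC → c; R → a; S → R R; P → P TA; P → Q X0; X0 → S TB; Q → P X1; X1 → TA P; R → TB TC; R → Q X2; X2 → TB TA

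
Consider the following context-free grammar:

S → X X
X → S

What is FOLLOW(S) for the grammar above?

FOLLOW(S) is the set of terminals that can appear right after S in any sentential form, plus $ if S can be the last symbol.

We compute FOLLOW(S) using the standard algorithm.
FOLLOW(S) starts with {$}.
FIRST(S) = {}
FIRST(X) = {}
FOLLOW(S) = {$}
FOLLOW(X) = {$}
Therefore, FOLLOW(S) = {$}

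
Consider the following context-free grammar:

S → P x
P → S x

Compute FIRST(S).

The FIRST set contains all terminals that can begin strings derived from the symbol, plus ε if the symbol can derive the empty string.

We compute FIRST(S) using the standard algorithm.
FIRST(P) = {}
FIRST(S) = {}
Therefore, FIRST(S) = {}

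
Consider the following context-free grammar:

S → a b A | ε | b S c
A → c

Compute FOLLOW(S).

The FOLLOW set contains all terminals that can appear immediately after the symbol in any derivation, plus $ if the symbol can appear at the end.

We compute FOLLOW(S) using the standard algorithm.
FOLLOW(S) starts with {$}.
FIRST(A) = {c}
FIRST(S) = {a, b, ε}
FOLLOW(A) = {$, c}
FOLLOW(S) = {$, c}
Therefore, FOLLOW(S) = {$, c}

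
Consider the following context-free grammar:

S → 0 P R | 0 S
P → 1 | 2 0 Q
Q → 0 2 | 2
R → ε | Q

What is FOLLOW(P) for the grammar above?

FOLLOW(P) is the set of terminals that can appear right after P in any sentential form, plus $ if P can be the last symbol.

We compute FOLLOW(P) using the standard algorithm.
FOLLOW(S) starts with {$}.
FIRST(P) = {1, 2}
FIRST(Q) = {0, 2}
FIRST(R) = {0, 2, ε}
FIRST(S) = {0}
FOLLOW(P) = {$, 0, 2}
FOLLOW(Q) = {$, 0, 2}
FOLLOW(R) = {$}
FOLLOW(S) = {$}
Therefore, FOLLOW(P) = {$, 0, 2}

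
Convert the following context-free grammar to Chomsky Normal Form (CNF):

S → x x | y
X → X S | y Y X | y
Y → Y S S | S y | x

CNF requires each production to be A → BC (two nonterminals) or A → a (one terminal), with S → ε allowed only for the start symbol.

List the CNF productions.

TX → x; S → y; TY → y; X → y; Y → x; S → TX TX; X → X S; X → TY X0; X0 → Y X; Y → Y X1; X1 → S S; Y → S TY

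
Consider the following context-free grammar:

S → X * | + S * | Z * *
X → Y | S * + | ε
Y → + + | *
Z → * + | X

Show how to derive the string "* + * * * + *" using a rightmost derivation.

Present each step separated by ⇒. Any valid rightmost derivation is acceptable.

S ⇒ X * ⇒ S * + * ⇒ Z * * * + * ⇒ * + * * * + *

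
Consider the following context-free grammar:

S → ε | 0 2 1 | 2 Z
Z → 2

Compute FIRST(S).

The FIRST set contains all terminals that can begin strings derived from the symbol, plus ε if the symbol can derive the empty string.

We compute FIRST(S) using the standard algorithm.
FIRST(S) = {0, 2, ε}
FIRST(Z) = {2}
Therefore, FIRST(S) = {0, 2, ε}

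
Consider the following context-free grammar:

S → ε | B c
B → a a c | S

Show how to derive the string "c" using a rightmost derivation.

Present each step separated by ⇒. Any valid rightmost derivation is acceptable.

S ⇒ B c ⇒ S c ⇒ c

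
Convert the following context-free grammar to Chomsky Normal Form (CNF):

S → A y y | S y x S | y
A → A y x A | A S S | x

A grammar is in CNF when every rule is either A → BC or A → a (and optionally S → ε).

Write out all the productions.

TY → y; TX → x; S → y; A → x; S → A X0; X0 → TY TY; S → S X1; X1 → TY X2; X2 → TX S; A → A X3; X3 → TY X4; X4 → TX A; A → A X5; X5 → S S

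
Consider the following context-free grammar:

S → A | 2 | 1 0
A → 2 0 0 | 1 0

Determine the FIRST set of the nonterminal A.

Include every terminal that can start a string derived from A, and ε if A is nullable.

We compute FIRST(A) using the standard algorithm.
FIRST(A) = {1, 2}
FIRST(S) = {1, 2}
Therefore, FIRST(A) = {1, 2}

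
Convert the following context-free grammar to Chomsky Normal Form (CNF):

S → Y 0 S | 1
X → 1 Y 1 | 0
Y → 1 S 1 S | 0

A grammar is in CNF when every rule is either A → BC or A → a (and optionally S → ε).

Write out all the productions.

T0 → 0; S → 1; T1 → 1; X → 0; Y → 0; S → Y X0; X0 → T0 S; X → T1 X1; X1 → Y T1; Y → T1 X2; X2 → S X3; X3 → T1 S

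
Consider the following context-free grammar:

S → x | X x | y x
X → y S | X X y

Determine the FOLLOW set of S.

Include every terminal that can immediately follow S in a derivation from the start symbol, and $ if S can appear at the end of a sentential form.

We compute FOLLOW(S) using the standard algorithm.
FOLLOW(S) starts with {$}.
FIRST(S) = {x, y}
FIRST(X) = {y}
FOLLOW(S) = {$, x, y}
FOLLOW(X) = {x, y}
Therefore, FOLLOW(S) = {$, x, y}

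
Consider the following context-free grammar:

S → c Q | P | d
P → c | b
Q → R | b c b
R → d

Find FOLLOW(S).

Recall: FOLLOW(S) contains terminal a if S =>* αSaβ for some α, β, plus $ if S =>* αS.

We compute FOLLOW(S) using the standard algorithm.
FOLLOW(S) starts with {$}.
FIRST(P) = {b, c}
FIRST(Q) = {b, d}
FIRST(R) = {d}
FIRST(S) = {b, c, d}
FOLLOW(P) = {$}
FOLLOW(Q) = {$}
FOLLOW(R) = {$}
FOLLOW(S) = {$}
Therefore, FOLLOW(S) = {$}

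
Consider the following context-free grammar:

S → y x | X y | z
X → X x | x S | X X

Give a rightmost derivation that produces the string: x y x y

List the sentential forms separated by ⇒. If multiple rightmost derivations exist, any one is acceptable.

S ⇒ X y ⇒ x S y ⇒ x y x y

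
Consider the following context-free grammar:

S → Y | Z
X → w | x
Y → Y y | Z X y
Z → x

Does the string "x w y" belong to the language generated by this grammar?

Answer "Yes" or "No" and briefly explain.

Yes - a valid derivation exists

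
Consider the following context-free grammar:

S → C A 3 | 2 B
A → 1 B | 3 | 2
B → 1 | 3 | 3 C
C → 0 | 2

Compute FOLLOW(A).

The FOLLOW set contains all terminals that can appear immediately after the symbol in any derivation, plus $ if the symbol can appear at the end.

We compute FOLLOW(A) using the standard algorithm.
FOLLOW(S) starts with {$}.
FIRST(A) = {1, 2, 3}
FIRST(B) = {1, 3}
FIRST(C) = {0, 2}
FIRST(S) = {0, 2}
FOLLOW(A) = {3}
FOLLOW(B) = {$, 3}
FOLLOW(C) = {$, 1, 2, 3}
FOLLOW(S) = {$}
Therefore, FOLLOW(A) = {3}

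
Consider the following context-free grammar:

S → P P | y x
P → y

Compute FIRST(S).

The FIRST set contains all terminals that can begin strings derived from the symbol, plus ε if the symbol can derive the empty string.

We compute FIRST(S) using the standard algorithm.
FIRST(P) = {y}
FIRST(S) = {y}
Therefore, FIRST(S) = {y}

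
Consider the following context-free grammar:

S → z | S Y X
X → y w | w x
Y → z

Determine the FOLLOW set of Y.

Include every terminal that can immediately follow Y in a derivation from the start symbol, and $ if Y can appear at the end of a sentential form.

We compute FOLLOW(Y) using the standard algorithm.
FOLLOW(S) starts with {$}.
FIRST(S) = {z}
FIRST(X) = {w, y}
FIRST(Y) = {z}
FOLLOW(S) = {$, z}
FOLLOW(X) = {$, z}
FOLLOW(Y) = {w, y}
Therefore, FOLLOW(Y) = {w, y}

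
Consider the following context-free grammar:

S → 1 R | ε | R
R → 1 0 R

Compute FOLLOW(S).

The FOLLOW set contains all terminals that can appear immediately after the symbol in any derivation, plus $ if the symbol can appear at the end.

We compute FOLLOW(S) using the standard algorithm.
FOLLOW(S) starts with {$}.
FIRST(R) = {1}
FIRST(S) = {1, ε}
FOLLOW(R) = {$}
FOLLOW(S) = {$}
Therefore, FOLLOW(S) = {$}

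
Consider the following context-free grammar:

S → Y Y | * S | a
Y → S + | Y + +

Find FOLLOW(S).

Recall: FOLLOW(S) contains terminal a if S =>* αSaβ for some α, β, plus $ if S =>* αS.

We compute FOLLOW(S) using the standard algorithm.
FOLLOW(S) starts with {$}.
FIRST(S) = {*, a}
FIRST(Y) = {*, a}
FOLLOW(S) = {$, +}
FOLLOW(Y) = {$, *, +, a}
Therefore, FOLLOW(S) = {$, +}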